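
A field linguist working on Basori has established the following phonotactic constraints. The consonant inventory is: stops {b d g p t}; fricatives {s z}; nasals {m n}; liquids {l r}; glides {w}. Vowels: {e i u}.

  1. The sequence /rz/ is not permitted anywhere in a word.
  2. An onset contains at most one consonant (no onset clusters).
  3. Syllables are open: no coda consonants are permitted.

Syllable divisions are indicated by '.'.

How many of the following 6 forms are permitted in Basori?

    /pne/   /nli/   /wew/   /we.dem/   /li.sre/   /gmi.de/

0

/pne/ — violates constraint 2: syllable 1 onset /pn/ has 2 consonants (> 1) → not permitted
/nli/ — violates constraint 2: syllable 1 onset /nl/ has 2 consonants (> 1) → not permitted
/wew/ — violates constraint 3: syllable 1 coda /w/ has 1 consonant (> 0) → not permitted
/we.dem/ — violates constraint 3: syllable 2 coda /m/ has 1 consonant (> 0) → not permitted
/li.sre/ — violates constraint 2: syllable 2 onset /sr/ has 2 consonants (> 1) → not permitted
/gmi.de/ — violates constraint 2: syllable 1 onset /gm/ has 2 consonants (> 1) → not permitted
No form is permitted → 0.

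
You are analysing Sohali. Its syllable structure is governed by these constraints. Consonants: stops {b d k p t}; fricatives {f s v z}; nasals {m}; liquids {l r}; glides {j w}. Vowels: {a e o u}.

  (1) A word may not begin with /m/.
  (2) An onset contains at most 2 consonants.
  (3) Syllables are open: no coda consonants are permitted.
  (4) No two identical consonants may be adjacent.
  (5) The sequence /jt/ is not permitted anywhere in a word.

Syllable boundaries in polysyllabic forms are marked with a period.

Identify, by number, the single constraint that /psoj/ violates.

/psoj/: syllable 1 coda /j/ has 1 consonant (> 0).
This is a violation of constraint 3: "Syllables are open: no coda consonants are permitted."
The remaining constraints (1, 2, 4, 5) are satisfied.

3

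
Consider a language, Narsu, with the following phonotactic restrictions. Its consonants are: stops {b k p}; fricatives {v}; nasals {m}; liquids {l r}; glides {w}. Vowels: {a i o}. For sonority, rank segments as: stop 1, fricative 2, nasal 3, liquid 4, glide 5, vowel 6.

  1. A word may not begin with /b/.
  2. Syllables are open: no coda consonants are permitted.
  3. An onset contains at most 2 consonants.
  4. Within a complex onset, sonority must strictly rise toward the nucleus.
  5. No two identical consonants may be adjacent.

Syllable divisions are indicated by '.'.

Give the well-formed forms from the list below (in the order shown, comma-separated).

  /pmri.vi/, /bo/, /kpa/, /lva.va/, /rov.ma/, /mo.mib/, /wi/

/pmri.vi/ — violates constraint 3: syllable 1 onset /pmr/ has 3 consonants (> 2) → ill-formed
/bo/ — violates constraint 1: word begins with /b/ → ill-formed
/kpa/ — violates constraint 4: syllable 1 onset /kp/: /k/ (stop, 1) → /p/ (stop, 1) does not rise → ill-formed
/lva.va/ — violates constraint 4: syllable 1 onset /lv/: /l/ (liquid, 4) → /v/ (fricative, 2) does not rise → ill-formed
/rov.ma/ — violates constraint 2: syllable 1 coda /v/ has 1 consonant (> 0) → ill-formed
/mo.mib/ — violates constraint 2: syllable 2 coda /b/ has 1 consonant (> 0) → ill-formed
/wi/ — σ1 onset /w/, coda /∅/ ok → well-formed

/wi/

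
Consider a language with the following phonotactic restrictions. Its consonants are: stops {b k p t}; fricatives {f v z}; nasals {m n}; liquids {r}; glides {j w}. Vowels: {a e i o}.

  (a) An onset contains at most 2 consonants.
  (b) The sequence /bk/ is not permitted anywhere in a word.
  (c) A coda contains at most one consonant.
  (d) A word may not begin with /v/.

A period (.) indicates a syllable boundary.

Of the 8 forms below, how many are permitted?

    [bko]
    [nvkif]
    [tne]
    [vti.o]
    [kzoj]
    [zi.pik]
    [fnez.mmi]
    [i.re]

5

[bko] — violates constraint (b): contains banned sequence /bk/ → not permitted
[nvkif] — violates constraint (a): syllable 1 onset /nvk/ has 3 consonants (> 2) → not permitted
[tne] — σ1 onset /tn/ (2C), coda /∅/ ok → permitted
[vti.o] — violates constraint (d): word begins with /v/ → not permitted
[kzoj] — σ1 onset /kz/ (2C), coda /j/ ok → permitted
[zi.pik] — σ1 onset /z/, coda /∅/ ok; σ2 onset /p/, coda /k/ ok → permitted
[fnez.mmi] — σ1 onset /fn/ (2C), coda /z/ ok; σ2 onset /mm/ (2C), coda /∅/ ok → permitted
[i.re] — σ1 onset /∅/, coda /∅/ ok; σ2 onset /r/, coda /∅/ ok → permitted
Permitted: [tne], [kzoj], [zi.pik], [fnez.mmi], [i.re] → 5.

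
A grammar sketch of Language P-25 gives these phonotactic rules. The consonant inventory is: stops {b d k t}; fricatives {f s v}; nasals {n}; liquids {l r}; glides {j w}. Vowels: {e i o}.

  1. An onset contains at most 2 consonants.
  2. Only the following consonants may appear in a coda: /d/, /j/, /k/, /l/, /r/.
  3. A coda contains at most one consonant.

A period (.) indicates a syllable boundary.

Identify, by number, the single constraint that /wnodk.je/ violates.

3

/wnodk.je/: syllable 1 coda /dk/ has 2 consonants (> 1).
This is a violation of constraint 3: "A coda contains at most one consonant."
The remaining constraints (1, 2) are satisfied.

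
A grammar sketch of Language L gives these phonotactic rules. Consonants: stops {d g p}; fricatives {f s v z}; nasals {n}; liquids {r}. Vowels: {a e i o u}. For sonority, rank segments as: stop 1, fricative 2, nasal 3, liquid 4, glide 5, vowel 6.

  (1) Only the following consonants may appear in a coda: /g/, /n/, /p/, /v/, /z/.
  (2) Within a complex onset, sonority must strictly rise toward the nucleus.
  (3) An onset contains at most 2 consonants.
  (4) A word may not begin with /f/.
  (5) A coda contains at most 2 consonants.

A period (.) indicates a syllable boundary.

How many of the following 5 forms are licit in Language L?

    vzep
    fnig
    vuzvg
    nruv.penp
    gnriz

1

vzep — violates constraint 2: syllable 1 onset /vz/: /v/ (fricative, 2) → /z/ (fricative, 2) does not rise → illicit
fnig — violates constraint 4: word begins with /f/ → illicit
vuzvg — violates constraint 5: syllable 1 coda /zvg/ has 3 consonants (> 2) → illicit
nruv.penp — σ1 onset /nr/ (3→4 rises), coda /v/ ok; σ2 onset /p/, coda /np/ (2C) ok → licit
gnriz — violates constraint 3: syllable 1 onset /gnr/ has 3 consonants (> 2) → illicit
Licit: nruv.penp → 1.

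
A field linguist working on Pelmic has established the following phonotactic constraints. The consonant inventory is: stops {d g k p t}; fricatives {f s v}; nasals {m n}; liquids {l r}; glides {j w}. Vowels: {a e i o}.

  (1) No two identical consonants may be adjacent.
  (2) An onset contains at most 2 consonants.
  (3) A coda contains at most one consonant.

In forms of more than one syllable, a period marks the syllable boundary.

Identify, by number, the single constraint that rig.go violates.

rig.go: adjacent identical consonants /gg/.
This is a violation of constraint 1: "No two identical consonants may be adjacent."
The remaining constraints (2, 3) are satisfied.

1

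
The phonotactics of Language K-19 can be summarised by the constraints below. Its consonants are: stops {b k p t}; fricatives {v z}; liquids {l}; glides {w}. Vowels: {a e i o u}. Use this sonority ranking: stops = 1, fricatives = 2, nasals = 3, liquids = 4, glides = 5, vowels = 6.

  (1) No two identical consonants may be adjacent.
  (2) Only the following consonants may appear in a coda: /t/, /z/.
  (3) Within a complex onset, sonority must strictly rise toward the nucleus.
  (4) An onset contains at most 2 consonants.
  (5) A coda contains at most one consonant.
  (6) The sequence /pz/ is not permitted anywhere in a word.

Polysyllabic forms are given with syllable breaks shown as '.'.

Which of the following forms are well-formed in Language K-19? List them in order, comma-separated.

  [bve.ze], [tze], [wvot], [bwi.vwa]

[bve.ze] — σ1 onset /bv/ (1→2 rises), coda /∅/ ok; σ2 onset /z/, coda /∅/ ok → well-formed
[tze] — σ1 onset /tz/ (1→2 rises), coda /∅/ ok → well-formed
[wvot] — violates constraint 3: syllable 1 onset /wv/: /w/ (glide, 5) → /v/ (fricative, 2) does not rise → ill-formed
[bwi.vwa] — σ1 onset /bw/ (1→5 rises), coda /∅/ ok; σ2 onset /vw/ (2→5 rises), coda /∅/ ok → well-formed

[bve.ze], [tze], [bwi.vwa]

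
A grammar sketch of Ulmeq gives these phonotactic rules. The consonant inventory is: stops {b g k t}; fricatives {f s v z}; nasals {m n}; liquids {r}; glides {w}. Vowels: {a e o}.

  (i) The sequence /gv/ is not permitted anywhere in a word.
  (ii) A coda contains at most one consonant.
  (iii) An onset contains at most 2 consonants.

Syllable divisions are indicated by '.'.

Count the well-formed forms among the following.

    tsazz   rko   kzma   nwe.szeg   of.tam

3

tsazz — violates constraint (ii): syllable 1 coda /zz/ has 2 consonants (> 1) → ill-formed
rko — σ1 onset /rk/ (2C), coda /∅/ ok → well-formed
kzma — violates constraint (iii): syllable 1 onset /kzm/ has 3 consonants (> 2) → ill-formed
nwe.szeg — σ1 onset /nw/ (2C), coda /∅/ ok; σ2 onset /sz/ (2C), coda /g/ ok → well-formed
of.tam — σ1 onset /∅/, coda /f/ ok; σ2 onset /t/, coda /m/ ok → well-formed
Well-formed: rko, nwe.szeg, of.tam → 3.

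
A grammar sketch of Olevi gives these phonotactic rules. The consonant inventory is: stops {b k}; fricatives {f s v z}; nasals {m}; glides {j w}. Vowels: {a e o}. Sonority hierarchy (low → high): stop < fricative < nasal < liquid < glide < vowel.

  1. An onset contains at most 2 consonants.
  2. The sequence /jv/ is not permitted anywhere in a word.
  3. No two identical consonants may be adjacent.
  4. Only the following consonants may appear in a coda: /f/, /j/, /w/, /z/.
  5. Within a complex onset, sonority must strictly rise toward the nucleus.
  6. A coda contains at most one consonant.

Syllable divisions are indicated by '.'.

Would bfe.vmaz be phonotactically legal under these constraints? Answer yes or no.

bfe.vmaz — σ1 onset /bf/ (1→2 rises), coda /∅/ ok; σ2 onset /vm/ (2→3 rises), coda /z/ ok → phonotactically legal

yes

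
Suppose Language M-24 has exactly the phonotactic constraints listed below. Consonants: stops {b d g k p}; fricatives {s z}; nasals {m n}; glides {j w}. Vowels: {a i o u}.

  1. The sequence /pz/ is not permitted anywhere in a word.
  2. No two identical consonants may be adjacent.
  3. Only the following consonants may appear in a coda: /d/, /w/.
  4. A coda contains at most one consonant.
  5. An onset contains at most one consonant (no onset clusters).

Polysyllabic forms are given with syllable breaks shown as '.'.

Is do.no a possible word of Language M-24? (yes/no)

yes

do.no — σ1 onset /d/, coda /∅/ ok; σ2 onset /n/, coda /∅/ ok → permitted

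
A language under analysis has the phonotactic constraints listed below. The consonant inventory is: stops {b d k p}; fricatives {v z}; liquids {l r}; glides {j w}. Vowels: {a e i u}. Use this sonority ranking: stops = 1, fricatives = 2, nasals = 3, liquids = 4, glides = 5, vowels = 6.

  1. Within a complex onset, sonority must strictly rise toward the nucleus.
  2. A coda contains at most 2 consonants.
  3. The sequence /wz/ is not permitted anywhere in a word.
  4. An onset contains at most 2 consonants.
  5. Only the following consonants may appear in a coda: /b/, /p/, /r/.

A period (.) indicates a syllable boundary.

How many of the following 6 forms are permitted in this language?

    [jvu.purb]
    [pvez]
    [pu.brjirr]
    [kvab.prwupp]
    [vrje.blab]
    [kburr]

[jvu.purb] — violates constraint 1: syllable 1 onset /jv/: /j/ (glide, 5) → /v/ (fricative, 2) does not rise → not permitted
[pvez] — violates constraint 5: syllable 1 coda contains /z/, which is not a licensed coda consonant → not permitted
[pu.brjirr] — violates constraint 4: syllable 2 onset /brj/ has 3 consonants (> 2) → not permitted
[kvab.prwupp] — violates constraint 4: syllable 2 onset /prw/ has 3 consonants (> 2) → not permitted
[vrje.blab] — violates constraint 4: syllable 1 onset /vrj/ has 3 consonants (> 2) → not permitted
[kburr] — violates constraint 1: syllable 1 onset /kb/: /k/ (stop, 1) → /b/ (stop, 1) does not rise → not permitted
No form is permitted → 0.

0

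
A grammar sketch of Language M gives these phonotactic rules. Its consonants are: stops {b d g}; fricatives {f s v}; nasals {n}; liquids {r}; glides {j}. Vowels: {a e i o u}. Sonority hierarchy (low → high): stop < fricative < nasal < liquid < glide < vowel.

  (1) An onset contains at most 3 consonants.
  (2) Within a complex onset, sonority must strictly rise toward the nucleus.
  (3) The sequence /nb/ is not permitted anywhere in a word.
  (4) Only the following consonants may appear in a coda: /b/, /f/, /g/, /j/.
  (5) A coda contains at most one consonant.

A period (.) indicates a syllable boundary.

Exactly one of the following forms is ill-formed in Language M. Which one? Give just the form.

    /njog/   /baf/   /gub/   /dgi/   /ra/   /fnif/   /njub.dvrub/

/dgi/

/njog/ — σ1 onset /nj/ (3→5 rises), coda /g/ ok → well-formed
/baf/ — σ1 onset /b/, coda /f/ ok → well-formed
/gub/ — σ1 onset /g/, coda /b/ ok → well-formed
/dgi/ — violates constraint 2: syllable 1 onset /dg/: /d/ (stop, 1) → /g/ (stop, 1) does not rise → ill-formed
/ra/ — σ1 onset /r/, coda /∅/ ok → well-formed
/fnif/ — σ1 onset /fn/ (2→3 rises), coda /f/ ok → well-formed
/njub.dvrub/ — σ1 onset /nj/ (3→5 rises), coda /b/ ok; σ2 onset /dvr/ (1→2→4 rises), coda /b/ ok → well-formed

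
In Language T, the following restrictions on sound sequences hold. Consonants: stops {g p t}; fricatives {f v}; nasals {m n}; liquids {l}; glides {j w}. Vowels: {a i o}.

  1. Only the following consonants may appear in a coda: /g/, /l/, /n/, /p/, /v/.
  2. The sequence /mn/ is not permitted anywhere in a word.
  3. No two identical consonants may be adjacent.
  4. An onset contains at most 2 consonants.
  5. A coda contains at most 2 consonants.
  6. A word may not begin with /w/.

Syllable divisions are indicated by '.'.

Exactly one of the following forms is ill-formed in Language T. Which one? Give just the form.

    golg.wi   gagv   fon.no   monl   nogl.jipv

fon.no

golg.wi — σ1 onset /g/, coda /lg/ (2C) ok; σ2 onset /w/, coda /∅/ ok → well-formed
gagv — σ1 onset /g/, coda /gv/ (2C) ok → well-formed
fon.no — violates constraint 3: adjacent identical consonants /nn/ → ill-formed
monl — σ1 onset /m/, coda /nl/ (2C) ok → well-formed
nogl.jipv — σ1 onset /n/, coda /gl/ (2C) ok; σ2 onset /j/, coda /pv/ (2C) ok → well-formed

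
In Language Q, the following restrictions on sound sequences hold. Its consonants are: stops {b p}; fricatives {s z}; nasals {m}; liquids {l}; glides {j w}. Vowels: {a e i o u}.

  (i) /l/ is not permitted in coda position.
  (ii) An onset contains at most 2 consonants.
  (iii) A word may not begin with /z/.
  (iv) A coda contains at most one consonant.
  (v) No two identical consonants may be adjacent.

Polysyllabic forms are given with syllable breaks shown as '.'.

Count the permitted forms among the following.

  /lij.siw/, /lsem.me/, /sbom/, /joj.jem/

2

/lij.siw/ — σ1 onset /l/, coda /j/ ok; σ2 onset /s/, coda /w/ ok → permitted
/lsem.me/ — violates constraint (v): adjacent identical consonants /mm/ → not permitted
/sbom/ — σ1 onset /sb/ (2C), coda /m/ ok → permitted
/joj.jem/ — violates constraint (v): adjacent identical consonants /jj/ → not permitted
Permitted: /lij.siw/, /sbom/ → 2.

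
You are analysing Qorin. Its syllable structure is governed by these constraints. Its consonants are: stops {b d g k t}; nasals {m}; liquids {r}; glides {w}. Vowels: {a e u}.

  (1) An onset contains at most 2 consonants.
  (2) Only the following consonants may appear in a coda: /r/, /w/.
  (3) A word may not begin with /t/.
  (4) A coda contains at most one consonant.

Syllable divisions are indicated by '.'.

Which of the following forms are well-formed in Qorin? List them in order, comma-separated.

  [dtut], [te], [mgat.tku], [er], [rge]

[er], [rge]

[dtut] — violates constraint 2: syllable 1 coda contains /t/, which is not a licensed coda consonant → ill-formed
[te] — violates constraint 3: word begins with /t/ → ill-formed
[mgat.tku] — violates constraint 2: syllable 1 coda contains /t/, which is not a licensed coda consonant → ill-formed
[er] — σ1 onset /∅/, coda /r/ ok → well-formed
[rge] — σ1 onset /rg/ (2C), coda /∅/ ok → well-formed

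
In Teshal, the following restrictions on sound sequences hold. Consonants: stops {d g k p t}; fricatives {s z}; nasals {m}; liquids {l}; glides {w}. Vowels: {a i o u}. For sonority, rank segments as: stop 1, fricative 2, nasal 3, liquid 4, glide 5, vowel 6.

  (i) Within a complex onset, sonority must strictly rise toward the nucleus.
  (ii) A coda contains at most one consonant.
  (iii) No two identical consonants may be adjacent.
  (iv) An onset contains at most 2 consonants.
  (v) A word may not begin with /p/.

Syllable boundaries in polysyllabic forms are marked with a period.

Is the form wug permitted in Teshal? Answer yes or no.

wug — σ1 onset /w/, coda /g/ ok → permitted

yes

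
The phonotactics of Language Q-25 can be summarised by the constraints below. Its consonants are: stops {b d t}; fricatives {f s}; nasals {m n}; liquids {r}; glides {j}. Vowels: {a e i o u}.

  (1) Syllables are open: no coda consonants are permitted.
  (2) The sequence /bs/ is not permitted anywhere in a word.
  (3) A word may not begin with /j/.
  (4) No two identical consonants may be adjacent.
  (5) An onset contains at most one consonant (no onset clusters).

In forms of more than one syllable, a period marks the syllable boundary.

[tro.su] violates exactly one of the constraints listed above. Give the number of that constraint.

5

[tro.su]: syllable 1 onset /tr/ has 2 consonants (> 1).
This is a violation of constraint 5: "An onset contains at most one consonant (no onset clusters)."
The remaining constraints (1, 2, 3, 4) are satisfied.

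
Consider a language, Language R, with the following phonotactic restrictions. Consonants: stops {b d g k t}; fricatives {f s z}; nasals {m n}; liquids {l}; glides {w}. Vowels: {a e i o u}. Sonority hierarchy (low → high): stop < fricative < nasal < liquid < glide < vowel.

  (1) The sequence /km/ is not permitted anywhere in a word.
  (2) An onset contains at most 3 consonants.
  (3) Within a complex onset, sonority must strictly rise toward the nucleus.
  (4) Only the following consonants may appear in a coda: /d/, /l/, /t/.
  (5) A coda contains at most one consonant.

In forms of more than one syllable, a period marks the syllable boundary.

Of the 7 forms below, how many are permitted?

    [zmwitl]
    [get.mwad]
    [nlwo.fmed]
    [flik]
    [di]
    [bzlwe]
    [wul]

4

[zmwitl] — violates constraint 5: syllable 1 coda /tl/ has 2 consonants (> 1) → not permitted
[get.mwad] — σ1 onset /g/, coda /t/ ok; σ2 onset /mw/ (3→5 rises), coda /d/ ok → permitted
[nlwo.fmed] — σ1 onset /nlw/ (3→4→5 rises), coda /∅/ ok; σ2 onset /fm/ (2→3 rises), coda /d/ ok → permitted
[flik] — violates constraint 4: syllable 1 coda contains /k/, which is not a licensed coda consonant → not permitted
[di] — σ1 onset /d/, coda /∅/ ok → permitted
[bzlwe] — violates constraint 2: syllable 1 onset /bzlw/ has 4 consonants (> 3) → not permitted
[wul] — σ1 onset /w/, coda /l/ ok → permitted
Permitted: [get.mwad], [nlwo.fmed], [di], [wul] → 4.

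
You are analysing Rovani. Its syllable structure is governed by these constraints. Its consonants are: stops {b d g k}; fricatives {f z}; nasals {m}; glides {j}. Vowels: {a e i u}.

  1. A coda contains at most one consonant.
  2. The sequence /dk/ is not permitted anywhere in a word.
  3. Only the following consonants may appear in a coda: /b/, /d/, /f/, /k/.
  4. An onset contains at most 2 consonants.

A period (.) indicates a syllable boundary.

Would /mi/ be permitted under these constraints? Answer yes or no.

yes

/mi/ — σ1 onset /m/, coda /∅/ ok → permitted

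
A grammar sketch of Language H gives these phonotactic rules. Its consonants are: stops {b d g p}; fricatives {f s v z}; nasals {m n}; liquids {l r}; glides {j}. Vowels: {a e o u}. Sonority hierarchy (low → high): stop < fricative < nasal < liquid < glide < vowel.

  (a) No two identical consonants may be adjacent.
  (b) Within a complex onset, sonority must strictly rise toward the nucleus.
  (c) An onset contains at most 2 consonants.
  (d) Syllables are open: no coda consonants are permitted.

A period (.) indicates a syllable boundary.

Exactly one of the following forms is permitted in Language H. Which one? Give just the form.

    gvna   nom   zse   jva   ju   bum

gvna — violates constraint (c): syllable 1 onset /gvn/ has 3 consonants (> 2) → not permitted
nom — violates constraint (d): syllable 1 coda /m/ has 1 consonant (> 0) → not permitted
zse — violates constraint (b): syllable 1 onset /zs/: /z/ (fricative, 2) → /s/ (fricative, 2) does not rise → not permitted
jva — violates constraint (b): syllable 1 onset /jv/: /j/ (glide, 5) → /v/ (fricative, 2) does not rise → not permitted
ju — σ1 onset /j/, coda /∅/ ok → permitted
bum — violates constraint (d): syllable 1 coda /m/ has 1 consonant (> 0) → not permitted

ju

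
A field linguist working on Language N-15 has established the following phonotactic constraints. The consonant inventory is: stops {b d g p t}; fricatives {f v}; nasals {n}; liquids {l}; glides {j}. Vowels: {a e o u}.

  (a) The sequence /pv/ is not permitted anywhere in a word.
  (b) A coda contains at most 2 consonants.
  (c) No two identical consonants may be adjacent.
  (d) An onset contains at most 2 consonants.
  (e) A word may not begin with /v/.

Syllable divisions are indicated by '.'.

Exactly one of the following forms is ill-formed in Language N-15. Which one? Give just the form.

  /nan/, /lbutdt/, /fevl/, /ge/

/nan/ — σ1 onset /n/, coda /n/ ok → well-formed
/lbutdt/ — violates constraint (b): syllable 1 coda /tdt/ has 3 consonants (> 2) → ill-formed
/fevl/ — σ1 onset /f/, coda /vl/ (2C) ok → well-formed
/ge/ — σ1 onset /g/, coda /∅/ ok → well-formed

/lbutdt/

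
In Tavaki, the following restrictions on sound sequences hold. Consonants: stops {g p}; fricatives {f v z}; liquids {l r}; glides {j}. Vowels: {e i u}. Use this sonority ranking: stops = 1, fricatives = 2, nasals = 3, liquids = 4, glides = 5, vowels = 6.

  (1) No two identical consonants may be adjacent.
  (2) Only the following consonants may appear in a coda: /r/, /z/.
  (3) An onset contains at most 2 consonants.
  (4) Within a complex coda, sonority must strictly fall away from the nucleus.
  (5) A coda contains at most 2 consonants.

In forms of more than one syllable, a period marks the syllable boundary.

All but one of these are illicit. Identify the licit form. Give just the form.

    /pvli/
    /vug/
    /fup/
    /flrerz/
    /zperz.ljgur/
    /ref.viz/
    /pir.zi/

/pvli/ — violates constraint 3: syllable 1 onset /pvl/ has 3 consonants (> 2) → illicit
/vug/ — violates constraint 2: syllable 1 coda contains /g/, which is not a licensed coda consonant → illicit
/fup/ — violates constraint 2: syllable 1 coda contains /p/, which is not a licensed coda consonant → illicit
/flrerz/ — violates constraint 3: syllable 1 onset /flr/ has 3 consonants (> 2) → illicit
/zperz.ljgur/ — violates constraint 3: syllable 2 onset /ljg/ has 3 consonants (> 2) → illicit
/ref.viz/ — violates constraint 2: syllable 1 coda contains /f/, which is not a licensed coda consonant → illicit
/pir.zi/ — σ1 onset /p/, coda /r/ ok; σ2 onset /z/, coda /∅/ ok → licit

/pir.zi/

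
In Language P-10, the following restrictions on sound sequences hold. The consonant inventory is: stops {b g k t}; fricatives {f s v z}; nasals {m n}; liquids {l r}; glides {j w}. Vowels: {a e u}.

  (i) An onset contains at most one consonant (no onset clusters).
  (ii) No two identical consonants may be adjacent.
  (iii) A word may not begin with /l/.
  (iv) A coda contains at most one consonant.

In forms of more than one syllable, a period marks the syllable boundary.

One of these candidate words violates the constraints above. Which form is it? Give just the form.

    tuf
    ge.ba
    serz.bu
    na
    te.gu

tuf — σ1 onset /t/, coda /f/ ok → well-formed
ge.ba — σ1 onset /g/, coda /∅/ ok; σ2 onset /b/, coda /∅/ ok → well-formed
serz.bu — violates constraint (iv): syllable 1 coda /rz/ has 2 consonants (> 1) → ill-formed
na — σ1 onset /n/, coda /∅/ ok → well-formed
te.gu — σ1 onset /t/, coda /∅/ ok; σ2 onset /g/, coda /∅/ ok → well-formed

serz.bu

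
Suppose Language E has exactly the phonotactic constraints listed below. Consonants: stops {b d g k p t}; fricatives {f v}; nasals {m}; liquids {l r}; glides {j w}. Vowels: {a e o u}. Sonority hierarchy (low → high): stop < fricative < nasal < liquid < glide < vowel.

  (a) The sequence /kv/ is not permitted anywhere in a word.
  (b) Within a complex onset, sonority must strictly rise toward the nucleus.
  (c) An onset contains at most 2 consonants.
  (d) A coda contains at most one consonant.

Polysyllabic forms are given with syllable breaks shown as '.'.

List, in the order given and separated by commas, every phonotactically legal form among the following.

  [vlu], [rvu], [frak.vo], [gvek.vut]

[vlu] — σ1 onset /vl/ (2→4 rises), coda /∅/ ok → phonotactically legal
[rvu] — violates constraint (b): syllable 1 onset /rv/: /r/ (liquid, 4) → /v/ (fricative, 2) does not rise → phonotactically illegal
[frak.vo] — violates constraint (a): contains banned sequence /kv/ → phonotactically illegal
[gvek.vut] — violates constraint (a): contains banned sequence /kv/ → phonotactically illegal

[vlu]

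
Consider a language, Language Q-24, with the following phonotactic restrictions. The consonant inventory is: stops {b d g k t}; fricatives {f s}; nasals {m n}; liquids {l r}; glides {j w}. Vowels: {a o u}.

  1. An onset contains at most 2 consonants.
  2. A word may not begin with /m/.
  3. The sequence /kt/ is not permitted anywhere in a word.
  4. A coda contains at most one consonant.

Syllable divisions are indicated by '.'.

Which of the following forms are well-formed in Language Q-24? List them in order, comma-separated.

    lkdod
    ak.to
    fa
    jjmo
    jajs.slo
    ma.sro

lkdod — violates constraint 1: syllable 1 onset /lkd/ has 3 consonants (> 2) → ill-formed
ak.to — violates constraint 3: contains banned sequence /kt/ → ill-formed
fa — σ1 onset /f/, coda /∅/ ok → well-formed
jjmo — violates constraint 1: syllable 1 onset /jjm/ has 3 consonants (> 2) → ill-formed
jajs.slo — violates constraint 4: syllable 1 coda /js/ has 2 consonants (> 1) → ill-formed
ma.sro — violates constraint 2: word begins with /m/ → ill-formed

fa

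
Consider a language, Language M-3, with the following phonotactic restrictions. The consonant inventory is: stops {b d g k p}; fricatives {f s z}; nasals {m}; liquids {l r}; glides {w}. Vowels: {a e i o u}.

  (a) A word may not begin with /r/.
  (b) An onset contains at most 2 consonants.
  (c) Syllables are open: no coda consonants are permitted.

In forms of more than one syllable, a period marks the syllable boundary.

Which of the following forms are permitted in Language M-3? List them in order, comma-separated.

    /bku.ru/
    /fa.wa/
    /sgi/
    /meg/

/bku.ru/, /fa.wa/, /sgi/

/bku.ru/ — σ1 onset /bk/ (2C), coda /∅/ ok; σ2 onset /r/, coda /∅/ ok → permitted
/fa.wa/ — σ1 onset /f/, coda /∅/ ok; σ2 onset /w/, coda /∅/ ok → permitted
/sgi/ — σ1 onset /sg/ (2C), coda /∅/ ok → permitted
/meg/ — violates constraint (c): syllable 1 coda /g/ has 1 consonant (> 0) → not permitted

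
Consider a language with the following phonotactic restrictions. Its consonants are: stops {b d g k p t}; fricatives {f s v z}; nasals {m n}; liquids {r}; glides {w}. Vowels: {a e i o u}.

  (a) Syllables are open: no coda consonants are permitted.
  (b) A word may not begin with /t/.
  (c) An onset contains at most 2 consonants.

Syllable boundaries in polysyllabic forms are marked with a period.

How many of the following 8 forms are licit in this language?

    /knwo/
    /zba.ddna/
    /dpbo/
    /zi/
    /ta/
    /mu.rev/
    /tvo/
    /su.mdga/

1

/knwo/ — violates constraint (c): syllable 1 onset /knw/ has 3 consonants (> 2) → illicit
/zba.ddna/ — violates constraint (c): syllable 2 onset /ddn/ has 3 consonants (> 2) → illicit
/dpbo/ — violates constraint (c): syllable 1 onset /dpb/ has 3 consonants (> 2) → illicit
/zi/ — σ1 onset /z/, coda /∅/ ok → licit
/ta/ — violates constraint (b): word begins with /t/ → illicit
/mu.rev/ — violates constraint (a): syllable 2 coda /v/ has 1 consonant (> 0) → illicit
/tvo/ — violates constraint (b): word begins with /t/ → illicit
/su.mdga/ — violates constraint (c): syllable 2 onset /mdg/ has 3 consonants (> 2) → illicit
Licit: /zi/ → 1.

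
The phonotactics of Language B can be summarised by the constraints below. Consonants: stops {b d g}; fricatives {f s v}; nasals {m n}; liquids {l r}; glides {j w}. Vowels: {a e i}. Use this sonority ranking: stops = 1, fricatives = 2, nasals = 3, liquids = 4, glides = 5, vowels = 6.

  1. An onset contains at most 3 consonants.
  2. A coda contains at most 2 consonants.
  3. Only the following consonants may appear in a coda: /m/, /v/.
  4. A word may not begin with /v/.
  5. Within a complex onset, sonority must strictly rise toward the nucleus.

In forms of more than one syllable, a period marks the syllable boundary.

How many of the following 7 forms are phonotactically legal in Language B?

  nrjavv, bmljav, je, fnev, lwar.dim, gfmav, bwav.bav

nrjavv — σ1 onset /nrj/ (3→4→5 rises), coda /vv/ (2C) ok → phonotactically legal
bmljav — violates constraint 1: syllable 1 onset /bmlj/ has 4 consonants (> 3) → phonotactically illegal
je — σ1 onset /j/, coda /∅/ ok → phonotactically legal
fnev — σ1 onset /fn/ (2→3 rises), coda /v/ ok → phonotactically legal
lwar.dim — violates constraint 3: syllable 1 coda contains /r/, which is not a licensed coda consonant → phonotactically illegal
gfmav — σ1 onset /gfm/ (1→2→3 rises), coda /v/ ok → phonotactically legal
bwav.bav — σ1 onset /bw/ (1→5 rises), coda /v/ ok; σ2 onset /b/, coda /v/ ok → phonotactically legal
Phonotactically legal: nrjavv, je, fnev, gfmav, bwav.bav → 5.

5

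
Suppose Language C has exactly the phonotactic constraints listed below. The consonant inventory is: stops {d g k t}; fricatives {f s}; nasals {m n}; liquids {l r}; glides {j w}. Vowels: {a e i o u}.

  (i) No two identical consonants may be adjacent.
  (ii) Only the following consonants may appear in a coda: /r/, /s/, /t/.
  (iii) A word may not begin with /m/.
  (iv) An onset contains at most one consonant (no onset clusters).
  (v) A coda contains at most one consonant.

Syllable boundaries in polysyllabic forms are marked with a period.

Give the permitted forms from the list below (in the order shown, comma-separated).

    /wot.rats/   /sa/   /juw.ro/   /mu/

/sa/

/wot.rats/ — violates constraint (v): syllable 2 coda /ts/ has 2 consonants (> 1) → not permitted
/sa/ — σ1 onset /s/, coda /∅/ ok → permitted
/juw.ro/ — violates constraint (ii): syllable 1 coda contains /w/, which is not a licensed coda consonant → not permitted
/mu/ — violates constraint (iii): word begins with /m/ → not permitted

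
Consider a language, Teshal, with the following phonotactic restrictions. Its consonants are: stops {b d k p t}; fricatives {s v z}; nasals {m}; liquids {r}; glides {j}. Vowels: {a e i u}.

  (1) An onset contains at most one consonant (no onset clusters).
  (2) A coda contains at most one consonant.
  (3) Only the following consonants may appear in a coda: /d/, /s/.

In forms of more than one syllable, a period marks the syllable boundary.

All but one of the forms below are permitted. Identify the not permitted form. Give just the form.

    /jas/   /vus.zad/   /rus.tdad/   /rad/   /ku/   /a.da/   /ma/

/jas/ — σ1 onset /j/, coda /s/ ok → permitted
/vus.zad/ — σ1 onset /v/, coda /s/ ok; σ2 onset /z/, coda /d/ ok → permitted
/rus.tdad/ — violates constraint 1: syllable 2 onset /td/ has 2 consonants (> 1) → not permitted
/rad/ — σ1 onset /r/, coda /d/ ok → permitted
/ku/ — σ1 onset /k/, coda /∅/ ok → permitted
/a.da/ — σ1 onset /∅/, coda /∅/ ok; σ2 onset /d/, coda /∅/ ok → permitted
/ma/ — σ1 onset /m/, coda /∅/ ok → permitted

/rus.tdad/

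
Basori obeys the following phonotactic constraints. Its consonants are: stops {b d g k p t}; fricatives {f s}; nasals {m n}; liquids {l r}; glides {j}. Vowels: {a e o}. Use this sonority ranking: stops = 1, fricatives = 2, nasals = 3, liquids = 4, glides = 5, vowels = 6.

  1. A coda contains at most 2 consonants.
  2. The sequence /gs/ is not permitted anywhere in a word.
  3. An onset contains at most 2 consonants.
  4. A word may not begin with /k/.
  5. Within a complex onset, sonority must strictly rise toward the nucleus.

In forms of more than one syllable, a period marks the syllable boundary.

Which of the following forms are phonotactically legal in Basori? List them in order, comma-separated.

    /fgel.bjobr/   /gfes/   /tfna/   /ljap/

/gfes/, /ljap/

/fgel.bjobr/ — violates constraint 5: syllable 1 onset /fg/: /f/ (fricative, 2) → /g/ (stop, 1) does not rise → phonotactically illegal
/gfes/ — σ1 onset /gf/ (1→2 rises), coda /s/ ok → phonotactically legal
/tfna/ — violates constraint 3: syllable 1 onset /tfn/ has 3 consonants (> 2) → phonotactically illegal
/ljap/ — σ1 onset /lj/ (4→5 rises), coda /p/ ok → phonotactically legal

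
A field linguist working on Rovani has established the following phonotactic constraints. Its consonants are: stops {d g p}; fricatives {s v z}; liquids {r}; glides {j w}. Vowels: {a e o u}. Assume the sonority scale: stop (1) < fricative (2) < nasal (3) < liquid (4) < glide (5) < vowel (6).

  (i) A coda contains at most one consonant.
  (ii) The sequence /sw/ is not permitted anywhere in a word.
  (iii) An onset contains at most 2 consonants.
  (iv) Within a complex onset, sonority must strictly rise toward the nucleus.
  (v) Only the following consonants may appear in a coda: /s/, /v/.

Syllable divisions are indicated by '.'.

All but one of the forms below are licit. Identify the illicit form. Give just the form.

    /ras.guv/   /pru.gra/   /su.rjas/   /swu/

/swu/

/ras.guv/ — σ1 onset /r/, coda /s/ ok; σ2 onset /g/, coda /v/ ok → licit
/pru.gra/ — σ1 onset /pr/ (1→4 rises), coda /∅/ ok; σ2 onset /gr/ (1→4 rises), coda /∅/ ok → licit
/su.rjas/ — σ1 onset /s/, coda /∅/ ok; σ2 onset /rj/ (4→5 rises), coda /s/ ok → licit
/swu/ — violates constraint (ii): contains banned sequence /sw/ → illicit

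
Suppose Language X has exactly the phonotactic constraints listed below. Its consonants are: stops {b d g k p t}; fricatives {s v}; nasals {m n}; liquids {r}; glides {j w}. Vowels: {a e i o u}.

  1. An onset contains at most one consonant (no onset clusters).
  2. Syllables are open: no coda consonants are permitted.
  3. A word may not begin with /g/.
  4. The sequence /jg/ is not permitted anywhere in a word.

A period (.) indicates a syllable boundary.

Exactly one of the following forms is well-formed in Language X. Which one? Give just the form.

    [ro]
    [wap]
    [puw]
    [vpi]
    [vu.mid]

[ro]

[ro] — σ1 onset /r/, coda /∅/ ok → well-formed
[wap] — violates constraint 2: syllable 1 coda /p/ has 1 consonant (> 0) → ill-formed
[puw] — violates constraint 2: syllable 1 coda /w/ has 1 consonant (> 0) → ill-formed
[vpi] — violates constraint 1: syllable 1 onset /vp/ has 2 consonants (> 1) → ill-formed
[vu.mid] — violates constraint 2: syllable 2 coda /d/ has 1 consonant (> 0) → ill-formed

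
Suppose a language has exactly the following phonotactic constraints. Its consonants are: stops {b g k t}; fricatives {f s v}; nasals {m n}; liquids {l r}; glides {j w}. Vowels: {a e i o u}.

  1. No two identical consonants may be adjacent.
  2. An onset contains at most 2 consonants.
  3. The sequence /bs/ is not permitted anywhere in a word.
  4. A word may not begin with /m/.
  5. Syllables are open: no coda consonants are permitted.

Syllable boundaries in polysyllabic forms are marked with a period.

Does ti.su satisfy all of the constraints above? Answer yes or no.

yes

ti.su — σ1 onset /t/, coda /∅/ ok; σ2 onset /s/, coda /∅/ ok → phonotactically legal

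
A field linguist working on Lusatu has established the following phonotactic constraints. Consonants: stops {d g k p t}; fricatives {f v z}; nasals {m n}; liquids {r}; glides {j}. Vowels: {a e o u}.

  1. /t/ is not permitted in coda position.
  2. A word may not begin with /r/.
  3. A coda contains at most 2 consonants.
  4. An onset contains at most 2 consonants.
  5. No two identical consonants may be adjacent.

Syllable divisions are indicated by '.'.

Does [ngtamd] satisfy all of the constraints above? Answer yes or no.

[ngtamd] — violates constraint 4: syllable 1 onset /ngt/ has 3 consonants (> 2) → illicit

no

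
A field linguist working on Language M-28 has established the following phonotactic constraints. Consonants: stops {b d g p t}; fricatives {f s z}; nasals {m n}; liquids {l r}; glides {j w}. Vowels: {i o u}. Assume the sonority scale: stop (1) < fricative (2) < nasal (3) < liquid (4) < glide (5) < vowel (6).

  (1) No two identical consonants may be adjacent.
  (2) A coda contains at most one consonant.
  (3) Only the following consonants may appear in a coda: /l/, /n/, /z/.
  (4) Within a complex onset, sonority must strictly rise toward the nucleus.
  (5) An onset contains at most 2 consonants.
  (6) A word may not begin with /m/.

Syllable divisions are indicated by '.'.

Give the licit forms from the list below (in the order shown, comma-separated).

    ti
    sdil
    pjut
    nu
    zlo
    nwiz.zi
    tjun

ti — σ1 onset /t/, coda /∅/ ok → licit
sdil — violates constraint 4: syllable 1 onset /sd/: /s/ (fricative, 2) → /d/ (stop, 1) does not rise → illicit
pjut — violates constraint 3: syllable 1 coda contains /t/, which is not a licensed coda consonant → illicit
nu — σ1 onset /n/, coda /∅/ ok → licit
zlo — σ1 onset /zl/ (2→4 rises), coda /∅/ ok → licit
nwiz.zi — violates constraint 1: adjacent identical consonants /zz/ → illicit
tjun — σ1 onset /tj/ (1→5 rises), coda /n/ ok → licit

ti, nu, zlo, tjun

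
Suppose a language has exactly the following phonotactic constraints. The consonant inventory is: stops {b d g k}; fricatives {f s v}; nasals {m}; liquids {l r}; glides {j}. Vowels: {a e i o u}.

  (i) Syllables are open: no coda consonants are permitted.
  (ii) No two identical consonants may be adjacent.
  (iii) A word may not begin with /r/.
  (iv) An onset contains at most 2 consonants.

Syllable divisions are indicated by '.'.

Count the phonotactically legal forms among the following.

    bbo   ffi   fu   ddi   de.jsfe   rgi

1

bbo — violates constraint (ii): adjacent identical consonants /bb/ → phonotactically illegal
ffi — violates constraint (ii): adjacent identical consonants /ff/ → phonotactically illegal
fu — σ1 onset /f/, coda /∅/ ok → phonotactically legal
ddi — violates constraint (ii): adjacent identical consonants /dd/ → phonotactically illegal
de.jsfe — violates constraint (iv): syllable 2 onset /jsf/ has 3 consonants (> 2) → phonotactically illegal
rgi — violates constraint (iii): word begins with /r/ → phonotactically illegal
Phonotactically legal: fu → 1.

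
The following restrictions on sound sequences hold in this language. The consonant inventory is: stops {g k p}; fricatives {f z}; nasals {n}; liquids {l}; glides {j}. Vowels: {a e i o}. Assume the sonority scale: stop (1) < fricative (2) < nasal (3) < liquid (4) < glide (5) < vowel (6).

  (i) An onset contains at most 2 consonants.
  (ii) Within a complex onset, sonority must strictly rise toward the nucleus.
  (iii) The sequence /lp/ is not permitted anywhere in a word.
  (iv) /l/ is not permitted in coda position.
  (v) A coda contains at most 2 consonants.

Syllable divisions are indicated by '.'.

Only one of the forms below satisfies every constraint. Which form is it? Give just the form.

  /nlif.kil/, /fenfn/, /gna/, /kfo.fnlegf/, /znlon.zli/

/nlif.kil/ — violates constraint (iv): syllable 2 coda contains /l/ → ill-formed
/fenfn/ — violates constraint (v): syllable 1 coda /nfn/ has 3 consonants (> 2) → ill-formed
/gna/ — σ1 onset /gn/ (1→3 rises), coda /∅/ ok → well-formed
/kfo.fnlegf/ — violates constraint (i): syllable 2 onset /fnl/ has 3 consonants (> 2) → ill-formed
/znlon.zli/ — violates constraint (i): syllable 1 onset /znl/ has 3 consonants (> 2) → ill-formed

/gna/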